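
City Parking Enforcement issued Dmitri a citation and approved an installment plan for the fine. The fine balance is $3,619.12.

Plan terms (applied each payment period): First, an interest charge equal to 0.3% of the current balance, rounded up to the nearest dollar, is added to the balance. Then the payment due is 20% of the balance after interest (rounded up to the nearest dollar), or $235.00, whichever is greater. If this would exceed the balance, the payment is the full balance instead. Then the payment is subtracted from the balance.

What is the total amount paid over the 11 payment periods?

$3,671.12

Payment period 1: opening $3,619.12; interest $11.00 → $3,630.12; payment $727.00; balance $2,903.12
Payment period 2: opening $2,903.12; interest $9.00 → $2,912.12; payment $583.00; balance $2,329.12
Payment period 3: opening $2,329.12; interest $7.00 → $2,336.12; payment $468.00; balance $1,868.12
Payment period 4: opening $1,868.12; interest $6.00 → $1,874.12; payment $375.00; balance $1,499.12
Payment period 5: opening $1,499.12; interest $5.00 → $1,504.12; payment $301.00; balance $1,203.12
Payment period 6: opening $1,203.12; interest $4.00 → $1,207.12; payment $242.00; balance $965.12
Payment period 7: opening $965.12; interest $3.00 → $968.12; payment $235.00; balance $733.12
Payment period 8: opening $733.12; interest $3.00 → $736.12; payment $235.00; balance $501.12
Payment period 9: opening $501.12; interest $2.00 → $503.12; payment $235.00; balance $268.12
Payment period 10: opening $268.12; interest $1.00 → $269.12; payment $235.00; balance $34.12
Payment period 11: opening $34.12; interest $1.00 → $35.12; payment $35.12; balance $0.00
Total paid: $3,671.12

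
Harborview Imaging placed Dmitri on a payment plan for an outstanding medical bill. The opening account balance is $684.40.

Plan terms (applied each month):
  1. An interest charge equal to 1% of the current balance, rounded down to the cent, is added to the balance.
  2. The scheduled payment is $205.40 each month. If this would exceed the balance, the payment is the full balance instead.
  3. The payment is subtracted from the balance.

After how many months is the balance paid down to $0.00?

4

# | Opening | Interest | Payment | End bal
1 | $684.40 | $6.84 | $205.40 | $485.84
2 | $485.84 | $4.85 | $205.40 | $285.29
3 | $285.29 | $2.85 | $205.40 | $82.74
4 | $82.74 | $0.82 | $83.56 | $0.00
Balance reaches $0.00 in month 4.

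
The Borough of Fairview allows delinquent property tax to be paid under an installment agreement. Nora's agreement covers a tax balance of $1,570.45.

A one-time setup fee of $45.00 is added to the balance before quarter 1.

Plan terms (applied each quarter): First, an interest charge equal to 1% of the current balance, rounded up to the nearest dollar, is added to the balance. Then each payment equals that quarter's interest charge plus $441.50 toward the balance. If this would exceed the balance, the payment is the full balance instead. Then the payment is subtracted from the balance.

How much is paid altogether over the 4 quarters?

$1,655.45

Quarter 1: opening $1,615.45; interest $17.00 → $1,632.45; payment $458.50; balance $1,173.95
Quarter 2: opening $1,173.95; interest $12.00 → $1,185.95; payment $453.50; balance $732.45
Quarter 3: opening $732.45; interest $8.00 → $740.45; payment $449.50; balance $290.95
Quarter 4: opening $290.95; interest $3.00 → $293.95; payment $293.95; balance $0.00
Total paid: $1,655.45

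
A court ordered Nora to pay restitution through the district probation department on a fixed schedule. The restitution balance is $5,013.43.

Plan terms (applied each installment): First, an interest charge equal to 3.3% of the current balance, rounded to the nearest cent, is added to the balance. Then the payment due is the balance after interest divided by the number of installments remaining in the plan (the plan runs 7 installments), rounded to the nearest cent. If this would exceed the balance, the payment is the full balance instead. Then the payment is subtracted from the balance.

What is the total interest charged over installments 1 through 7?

Installment 1: opening $5,013.43; interest $165.44 → $5,178.87; payment $739.84; balance $4,439.03
Installment 2: opening $4,439.03; interest $146.49 → $4,585.52; payment $764.25; balance $3,821.27
Installment 3: opening $3,821.27; interest $126.10 → $3,947.37; payment $789.47; balance $3,157.90
Installment 4: opening $3,157.90; interest $104.21 → $3,262.11; payment $815.53; balance $2,446.58
Installment 5: opening $2,446.58; interest $80.74 → $2,527.32; payment $842.44; balance $1,684.88
Installment 6: opening $1,684.88; interest $55.60 → $1,740.48; payment $870.24; balance $870.24
Installment 7: opening $870.24; interest $28.72 → $898.96; payment $898.96; balance $0.00
Total interest: $165.44 + $146.49 + $126.10 + $104.21 + $80.74 + $55.60 + $28.72 = $707.30

$707.30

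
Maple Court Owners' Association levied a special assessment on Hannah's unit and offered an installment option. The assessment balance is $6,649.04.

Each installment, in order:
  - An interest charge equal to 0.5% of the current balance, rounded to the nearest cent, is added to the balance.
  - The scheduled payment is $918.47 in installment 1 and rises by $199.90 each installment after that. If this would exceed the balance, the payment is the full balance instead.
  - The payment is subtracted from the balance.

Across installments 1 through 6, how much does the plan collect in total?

$6,761.62

Installment 1: $6,649.04 +$33.25 interest = $6,682.29; pay $918.47 → $5,763.82
Installment 2: $5,763.82 +$28.82 interest = $5,792.64; pay $1,118.37 → $4,674.27
Installment 3: $4,674.27 +$23.37 interest = $4,697.64; pay $1,318.27 → $3,379.37
Installment 4: $3,379.37 +$16.90 interest = $3,396.27; pay $1,518.17 → $1,878.10
Installment 5: $1,878.10 +$9.39 interest = $1,887.49; pay $1,718.07 → $169.42
Installment 6: $169.42 +$0.85 interest = $170.27; pay $170.27 → $0.00
Total paid: $6,761.62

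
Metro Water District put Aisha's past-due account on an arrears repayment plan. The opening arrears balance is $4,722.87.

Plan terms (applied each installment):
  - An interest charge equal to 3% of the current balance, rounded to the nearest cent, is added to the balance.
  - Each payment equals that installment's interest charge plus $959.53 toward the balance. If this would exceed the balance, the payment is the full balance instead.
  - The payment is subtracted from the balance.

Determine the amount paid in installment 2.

Installment 1: opening $4,722.87; interest $141.69 → $4,864.56; payment $1,101.22; balance $3,763.34
Installment 2: opening $3,763.34; interest $112.90 → $3,876.24; payment $1,072.43; balance $2,803.81

$1,072.43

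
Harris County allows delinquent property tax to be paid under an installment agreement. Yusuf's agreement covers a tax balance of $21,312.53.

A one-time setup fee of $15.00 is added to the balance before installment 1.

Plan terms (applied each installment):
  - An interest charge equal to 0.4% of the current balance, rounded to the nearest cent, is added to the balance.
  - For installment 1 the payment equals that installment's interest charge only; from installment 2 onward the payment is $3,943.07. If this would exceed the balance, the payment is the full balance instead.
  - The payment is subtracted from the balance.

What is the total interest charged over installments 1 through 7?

Installment 1: $21,327.53 +$85.31 interest = $21,412.84; pay $85.31 → $21,327.53
Installment 2: $21,327.53 +$85.31 interest = $21,412.84; pay $3,943.07 → $17,469.77
Installment 3: $17,469.77 +$69.88 interest = $17,539.65; pay $3,943.07 → $13,596.58
Installment 4: $13,596.58 +$54.39 interest = $13,650.97; pay $3,943.07 → $9,707.90
Installment 5: $9,707.90 +$38.83 interest = $9,746.73; pay $3,943.07 → $5,803.66
Installment 6: $5,803.66 +$23.21 interest = $5,826.87; pay $3,943.07 → $1,883.80
Installment 7: $1,883.80 +$7.54 interest = $1,891.34; pay $1,891.34 → $0.00
Total interest: $85.31 + $85.31 + $69.88 + $54.39 + $38.83 + $23.21 + $7.54 = $364.47

$364.47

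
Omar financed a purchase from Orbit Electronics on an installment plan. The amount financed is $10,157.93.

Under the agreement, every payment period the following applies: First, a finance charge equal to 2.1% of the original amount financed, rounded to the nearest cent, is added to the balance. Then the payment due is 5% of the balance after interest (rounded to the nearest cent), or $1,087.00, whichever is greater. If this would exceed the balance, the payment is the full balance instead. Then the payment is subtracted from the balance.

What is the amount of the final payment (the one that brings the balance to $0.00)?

Payment period 1: $10,157.93 +$213.32 interest = $10,371.25; pay $1,087.00 → $9,284.25
Payment period 2: $9,284.25 +$213.32 interest = $9,497.57; pay $1,087.00 → $8,410.57
Payment period 3: $8,410.57 +$213.32 interest = $8,623.89; pay $1,087.00 → $7,536.89
Payment period 4: $7,536.89 +$213.32 interest = $7,750.21; pay $1,087.00 → $6,663.21
Payment period 5: $6,663.21 +$213.32 interest = $6,876.53; pay $1,087.00 → $5,789.53
Payment period 6: $5,789.53 +$213.32 interest = $6,002.85; pay $1,087.00 → $4,915.85
Payment period 7: $4,915.85 +$213.32 interest = $5,129.17; pay $1,087.00 → $4,042.17
Payment period 8: $4,042.17 +$213.32 interest = $4,255.49; pay $1,087.00 → $3,168.49
Payment period 9: $3,168.49 +$213.32 interest = $3,381.81; pay $1,087.00 → $2,294.81
Payment period 10: $2,294.81 +$213.32 interest = $2,508.13; pay $1,087.00 → $1,421.13
Payment period 11: $1,421.13 +$213.32 interest = $1,634.45; pay $1,087.00 → $547.45
Payment period 12: $547.45 +$213.32 interest = $760.77; pay $760.77 → $0.00

$760.77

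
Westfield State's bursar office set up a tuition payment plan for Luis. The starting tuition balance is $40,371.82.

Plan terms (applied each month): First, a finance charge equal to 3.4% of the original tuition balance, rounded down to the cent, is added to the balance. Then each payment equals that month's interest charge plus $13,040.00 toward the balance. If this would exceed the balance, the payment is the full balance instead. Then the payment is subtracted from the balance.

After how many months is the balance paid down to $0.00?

4

# | Opening | Interest | Payment | End bal
1 | $40,371.82 | $1,372.64 | $14,412.64 | $27,331.82
2 | $27,331.82 | $1,372.64 | $14,412.64 | $14,291.82
3 | $14,291.82 | $1,372.64 | $14,412.64 | $1,251.82
4 | $1,251.82 | $1,372.64 | $2,624.46 | $0.00
Balance reaches $0.00 in month 4.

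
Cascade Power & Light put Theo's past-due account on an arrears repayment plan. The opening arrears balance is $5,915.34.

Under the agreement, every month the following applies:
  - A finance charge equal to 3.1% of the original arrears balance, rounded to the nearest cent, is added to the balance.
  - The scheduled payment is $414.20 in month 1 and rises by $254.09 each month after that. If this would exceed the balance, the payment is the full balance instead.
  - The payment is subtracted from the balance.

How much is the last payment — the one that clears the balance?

Month 1: opening $5,915.34; interest $183.38 → $6,098.72; payment $414.20; balance $5,684.52
Month 2: opening $5,684.52; interest $183.38 → $5,867.90; payment $668.29; balance $5,199.61
Month 3: opening $5,199.61; interest $183.38 → $5,382.99; payment $922.38; balance $4,460.61
Month 4: opening $4,460.61; interest $183.38 → $4,643.99; payment $1,176.47; balance $3,467.52
Month 5: opening $3,467.52; interest $183.38 → $3,650.90; payment $1,430.56; balance $2,220.34
Month 6: opening $2,220.34; interest $183.38 → $2,403.72; payment $1,684.65; balance $719.07
Month 7: opening $719.07; interest $183.38 → $902.45; payment $902.45; balance $0.00

$902.45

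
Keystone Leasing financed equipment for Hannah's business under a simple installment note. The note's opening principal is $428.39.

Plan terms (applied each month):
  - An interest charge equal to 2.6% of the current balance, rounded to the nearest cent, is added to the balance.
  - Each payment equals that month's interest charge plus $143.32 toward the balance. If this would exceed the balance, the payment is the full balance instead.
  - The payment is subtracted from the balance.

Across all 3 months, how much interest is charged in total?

# | Opening | Interest | Payment | End bal
1 | $428.39 | $11.14 | $154.46 | $285.07
2 | $285.07 | $7.41 | $150.73 | $141.75
3 | $141.75 | $3.69 | $145.44 | $0.00
Total interest: $11.14 + $7.41 + $3.69 = $22.24

$22.24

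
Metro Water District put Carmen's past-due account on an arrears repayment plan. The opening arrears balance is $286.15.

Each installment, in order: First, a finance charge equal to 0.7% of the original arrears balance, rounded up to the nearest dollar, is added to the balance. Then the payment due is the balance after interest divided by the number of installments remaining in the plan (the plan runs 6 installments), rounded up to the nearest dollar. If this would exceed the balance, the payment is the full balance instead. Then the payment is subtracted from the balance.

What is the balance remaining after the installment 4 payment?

Installment 1: $286.15 +$3.00 interest = $289.15; pay $49.00 → $240.15
Installment 2: $240.15 +$3.00 interest = $243.15; pay $49.00 → $194.15
Installment 3: $194.15 +$3.00 interest = $197.15; pay $50.00 → $147.15
Installment 4: $147.15 +$3.00 interest = $150.15; pay $51.00 → $99.15

$99.15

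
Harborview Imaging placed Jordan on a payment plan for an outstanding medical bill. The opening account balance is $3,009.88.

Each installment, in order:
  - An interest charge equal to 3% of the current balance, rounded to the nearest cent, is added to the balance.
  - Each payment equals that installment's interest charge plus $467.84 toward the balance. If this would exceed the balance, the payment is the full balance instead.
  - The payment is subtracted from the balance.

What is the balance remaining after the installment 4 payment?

$1,138.52

Installment 1: opening $3,009.88; interest $90.30 → $3,100.18; payment $558.14; balance $2,542.04
Installment 2: opening $2,542.04; interest $76.26 → $2,618.30; payment $544.10; balance $2,074.20
Installment 3: opening $2,074.20; interest $62.23 → $2,136.43; payment $530.07; balance $1,606.36
Installment 4: opening $1,606.36; interest $48.19 → $1,654.55; payment $516.03; balance $1,138.52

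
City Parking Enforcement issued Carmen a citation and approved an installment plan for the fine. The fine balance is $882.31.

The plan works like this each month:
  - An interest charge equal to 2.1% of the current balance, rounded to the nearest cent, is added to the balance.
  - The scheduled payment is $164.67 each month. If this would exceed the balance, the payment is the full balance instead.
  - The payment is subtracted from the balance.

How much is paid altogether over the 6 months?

$946.15

Month 1: opening $882.31; interest $18.53 → $900.84; payment $164.67; balance $736.17
Month 2: opening $736.17; interest $15.46 → $751.63; payment $164.67; balance $586.96
Month 3: opening $586.96; interest $12.33 → $599.29; payment $164.67; balance $434.62
Month 4: opening $434.62; interest $9.13 → $443.75; payment $164.67; balance $279.08
Month 5: opening $279.08; interest $5.86 → $284.94; payment $164.67; balance $120.27
Month 6: opening $120.27; interest $2.53 → $122.80; payment $122.80; balance $0.00
Total paid: $946.15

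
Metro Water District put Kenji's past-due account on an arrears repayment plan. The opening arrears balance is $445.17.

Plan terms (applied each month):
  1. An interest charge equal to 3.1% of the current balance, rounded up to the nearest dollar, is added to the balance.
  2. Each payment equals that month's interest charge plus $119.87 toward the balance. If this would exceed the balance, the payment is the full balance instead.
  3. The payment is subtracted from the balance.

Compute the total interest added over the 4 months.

$35.00

# | Opening | Interest | Payment | End bal
1 | $445.17 | $14.00 | $133.87 | $325.30
2 | $325.30 | $11.00 | $130.87 | $205.43
3 | $205.43 | $7.00 | $126.87 | $85.56
4 | $85.56 | $3.00 | $88.56 | $0.00
Total interest: $14.00 + $11.00 + $7.00 + $3.00 = $35.00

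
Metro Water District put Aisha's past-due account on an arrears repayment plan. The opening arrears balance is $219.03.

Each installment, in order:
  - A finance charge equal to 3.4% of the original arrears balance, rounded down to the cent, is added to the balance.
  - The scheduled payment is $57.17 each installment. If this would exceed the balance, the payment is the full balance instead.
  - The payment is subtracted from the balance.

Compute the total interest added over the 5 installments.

Installment 1: opening $219.03; interest $7.44 → $226.47; payment $57.17; balance $169.30
Installment 2: opening $169.30; interest $7.44 → $176.74; payment $57.17; balance $119.57
Installment 3: opening $119.57; interest $7.44 → $127.01; payment $57.17; balance $69.84
Installment 4: opening $69.84; interest $7.44 → $77.28; payment $57.17; balance $20.11
Installment 5: opening $20.11; interest $7.44 → $27.55; payment $27.55; balance $0.00
Total interest: $7.44 + $7.44 + $7.44 + $7.44 + $7.44 = $37.20

$37.20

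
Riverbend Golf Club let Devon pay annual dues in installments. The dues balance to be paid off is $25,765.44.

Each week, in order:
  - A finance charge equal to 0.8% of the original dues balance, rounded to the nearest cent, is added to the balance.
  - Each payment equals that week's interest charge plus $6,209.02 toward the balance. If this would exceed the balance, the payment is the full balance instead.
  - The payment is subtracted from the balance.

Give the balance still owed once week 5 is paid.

$0.00

# | Opening | Interest | Payment | End bal
1 | $25,765.44 | $206.12 | $6,415.14 | $19,556.42
2 | $19,556.42 | $206.12 | $6,415.14 | $13,347.40
3 | $13,347.40 | $206.12 | $6,415.14 | $7,138.38
4 | $7,138.38 | $206.12 | $6,415.14 | $929.36
5 | $929.36 | $206.12 | $1,135.48 | $0.00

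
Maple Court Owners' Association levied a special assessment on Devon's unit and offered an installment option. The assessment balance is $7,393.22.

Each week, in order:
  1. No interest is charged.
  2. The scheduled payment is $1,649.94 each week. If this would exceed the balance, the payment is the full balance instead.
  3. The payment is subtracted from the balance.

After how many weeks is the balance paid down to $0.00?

Week 1: opening $7,393.22; payment $1,649.94; balance $5,743.28
Week 2: opening $5,743.28; payment $1,649.94; balance $4,093.34
Week 3: opening $4,093.34; payment $1,649.94; balance $2,443.40
Week 4: opening $2,443.40; payment $1,649.94; balance $793.46
Week 5: opening $793.46; payment $793.46; balance $0.00
Balance reaches $0.00 in week 5.

5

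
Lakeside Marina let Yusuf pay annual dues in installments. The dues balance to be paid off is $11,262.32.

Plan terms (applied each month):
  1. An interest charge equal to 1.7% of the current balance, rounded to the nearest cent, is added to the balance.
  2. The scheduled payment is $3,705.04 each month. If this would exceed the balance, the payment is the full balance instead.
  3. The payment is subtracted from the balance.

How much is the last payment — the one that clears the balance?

$550.57

Month 1: $11,262.32 +$191.46 interest = $11,453.78; pay $3,705.04 → $7,748.74
Month 2: $7,748.74 +$131.73 interest = $7,880.47; pay $3,705.04 → $4,175.43
Month 3: $4,175.43 +$70.98 interest = $4,246.41; pay $3,705.04 → $541.37
Month 4: $541.37 +$9.20 interest = $550.57; pay $550.57 → $0.00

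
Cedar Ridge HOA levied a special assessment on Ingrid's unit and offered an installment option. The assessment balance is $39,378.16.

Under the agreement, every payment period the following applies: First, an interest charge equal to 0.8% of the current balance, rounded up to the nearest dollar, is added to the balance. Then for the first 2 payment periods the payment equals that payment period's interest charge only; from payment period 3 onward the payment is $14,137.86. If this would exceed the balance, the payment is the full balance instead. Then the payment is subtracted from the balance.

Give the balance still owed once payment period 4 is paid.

Payment period 1: $39,378.16 +$316.00 interest = $39,694.16; pay $316.00 → $39,378.16
Payment period 2: $39,378.16 +$316.00 interest = $39,694.16; pay $316.00 → $39,378.16
Payment period 3: $39,378.16 +$316.00 interest = $39,694.16; pay $14,137.86 → $25,556.30
Payment period 4: $25,556.30 +$205.00 interest = $25,761.30; pay $14,137.86 → $11,623.44

$11,623.44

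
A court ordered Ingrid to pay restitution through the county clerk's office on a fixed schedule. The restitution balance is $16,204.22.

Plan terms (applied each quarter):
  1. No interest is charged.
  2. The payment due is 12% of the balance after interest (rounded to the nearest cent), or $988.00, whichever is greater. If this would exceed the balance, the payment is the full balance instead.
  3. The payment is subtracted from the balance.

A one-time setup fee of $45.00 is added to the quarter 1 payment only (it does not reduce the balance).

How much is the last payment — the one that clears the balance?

$609.30

Quarter 1: $16,204.22 − $1,944.51 (+ $45.00 fee) → $14,259.71
Quarter 2: $14,259.71 − $1,711.17 → $12,548.54
Quarter 3: $12,548.54 − $1,505.82 → $11,042.72
Quarter 4: $11,042.72 − $1,325.13 → $9,717.59
Quarter 5: $9,717.59 − $1,166.11 → $8,551.48
Quarter 6: $8,551.48 − $1,026.18 → $7,525.30
Quarter 7: $7,525.30 − $988.00 → $6,537.30
Quarter 8: $6,537.30 − $988.00 → $5,549.30
Quarter 9: $5,549.30 − $988.00 → $4,561.30
Quarter 10: $4,561.30 − $988.00 → $3,573.30
Quarter 11: $3,573.30 − $988.00 → $2,585.30
Quarter 12: $2,585.30 − $988.00 → $1,597.30
Quarter 13: $1,597.30 − $988.00 → $609.30
Quarter 14: $609.30 − $609.30 → $0.00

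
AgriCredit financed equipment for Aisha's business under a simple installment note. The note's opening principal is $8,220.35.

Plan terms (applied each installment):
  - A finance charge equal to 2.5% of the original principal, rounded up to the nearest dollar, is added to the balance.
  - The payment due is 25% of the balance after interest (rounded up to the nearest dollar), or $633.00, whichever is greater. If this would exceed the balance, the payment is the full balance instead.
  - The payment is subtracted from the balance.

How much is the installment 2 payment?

$1,632.00

Installment 1: $8,220.35 +$206.00 interest = $8,426.35; pay $2,107.00 → $6,319.35
Installment 2: $6,319.35 +$206.00 interest = $6,525.35; pay $1,632.00 → $4,893.35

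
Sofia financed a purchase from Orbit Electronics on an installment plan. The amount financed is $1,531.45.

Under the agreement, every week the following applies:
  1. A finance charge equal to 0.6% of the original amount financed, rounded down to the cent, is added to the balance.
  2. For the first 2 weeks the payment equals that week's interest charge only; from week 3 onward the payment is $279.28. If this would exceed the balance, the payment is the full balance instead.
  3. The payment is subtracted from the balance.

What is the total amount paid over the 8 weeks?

Week 1: opening $1,531.45; interest $9.18 → $1,540.63; payment $9.18; balance $1,531.45
Week 2: opening $1,531.45; interest $9.18 → $1,540.63; payment $9.18; balance $1,531.45
Week 3: opening $1,531.45; interest $9.18 → $1,540.63; payment $279.28; balance $1,261.35
Week 4: opening $1,261.35; interest $9.18 → $1,270.53; payment $279.28; balance $991.25
Week 5: opening $991.25; interest $9.18 → $1,000.43; payment $279.28; balance $721.15
Week 6: opening $721.15; interest $9.18 → $730.33; payment $279.28; balance $451.05
Week 7: opening $451.05; interest $9.18 → $460.23; payment $279.28; balance $180.95
Week 8: opening $180.95; interest $9.18 → $190.13; payment $190.13; balance $0.00
Total paid: $1,604.89

$1,604.89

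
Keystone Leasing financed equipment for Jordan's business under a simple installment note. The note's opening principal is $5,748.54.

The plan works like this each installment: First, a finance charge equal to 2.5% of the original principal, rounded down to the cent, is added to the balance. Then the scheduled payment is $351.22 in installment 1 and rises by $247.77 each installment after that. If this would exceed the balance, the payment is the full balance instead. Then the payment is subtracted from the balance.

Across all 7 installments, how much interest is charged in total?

$1,005.97

Installment 1: $5,748.54 +$143.71 interest = $5,892.25; pay $351.22 → $5,541.03
Installment 2: $5,541.03 +$143.71 interest = $5,684.74; pay $598.99 → $5,085.75
Installment 3: $5,085.75 +$143.71 interest = $5,229.46; pay $846.76 → $4,382.70
Installment 4: $4,382.70 +$143.71 interest = $4,526.41; pay $1,094.53 → $3,431.88
Installment 5: $3,431.88 +$143.71 interest = $3,575.59; pay $1,342.30 → $2,233.29
Installment 6: $2,233.29 +$143.71 interest = $2,377.00; pay $1,590.07 → $786.93
Installment 7: $786.93 +$143.71 interest = $930.64; pay $930.64 → $0.00
Total interest: $143.71 + $143.71 + $143.71 + $143.71 + $143.71 + $143.71 + $143.71 = $1,005.97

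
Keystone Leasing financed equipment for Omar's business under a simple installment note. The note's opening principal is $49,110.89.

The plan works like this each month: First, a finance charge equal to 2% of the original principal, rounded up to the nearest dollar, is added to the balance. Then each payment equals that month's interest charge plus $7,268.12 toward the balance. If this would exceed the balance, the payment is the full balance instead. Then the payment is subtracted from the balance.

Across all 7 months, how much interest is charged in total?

$6,881.00

Month 1: opening $49,110.89; interest $983.00 → $50,093.89; payment $8,251.12; balance $41,842.77
Month 2: opening $41,842.77; interest $983.00 → $42,825.77; payment $8,251.12; balance $34,574.65
Month 3: opening $34,574.65; interest $983.00 → $35,557.65; payment $8,251.12; balance $27,306.53
Month 4: opening $27,306.53; interest $983.00 → $28,289.53; payment $8,251.12; balance $20,038.41
Month 5: opening $20,038.41; interest $983.00 → $21,021.41; payment $8,251.12; balance $12,770.29
Month 6: opening $12,770.29; interest $983.00 → $13,753.29; payment $8,251.12; balance $5,502.17
Month 7: opening $5,502.17; interest $983.00 → $6,485.17; payment $6,485.17; balance $0.00
Total interest: $983.00 + $983.00 + $983.00 + $983.00 + $983.00 + $983.00 + $983.00 = $6,881.00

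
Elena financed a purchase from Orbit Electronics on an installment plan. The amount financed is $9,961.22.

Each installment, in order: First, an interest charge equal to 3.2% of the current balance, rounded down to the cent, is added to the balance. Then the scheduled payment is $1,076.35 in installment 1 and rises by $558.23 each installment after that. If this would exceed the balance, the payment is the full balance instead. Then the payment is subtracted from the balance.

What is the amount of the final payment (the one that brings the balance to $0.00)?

$164.20

Installment 1: opening $9,961.22; interest $318.75 → $10,279.97; payment $1,076.35; balance $9,203.62
Installment 2: opening $9,203.62; interest $294.51 → $9,498.13; payment $1,634.58; balance $7,863.55
Installment 3: opening $7,863.55; interest $251.63 → $8,115.18; payment $2,192.81; balance $5,922.37
Installment 4: opening $5,922.37; interest $189.51 → $6,111.88; payment $2,751.04; balance $3,360.84
Installment 5: opening $3,360.84; interest $107.54 → $3,468.38; payment $3,309.27; balance $159.11
Installment 6: opening $159.11; interest $5.09 → $164.20; payment $164.20; balance $0.00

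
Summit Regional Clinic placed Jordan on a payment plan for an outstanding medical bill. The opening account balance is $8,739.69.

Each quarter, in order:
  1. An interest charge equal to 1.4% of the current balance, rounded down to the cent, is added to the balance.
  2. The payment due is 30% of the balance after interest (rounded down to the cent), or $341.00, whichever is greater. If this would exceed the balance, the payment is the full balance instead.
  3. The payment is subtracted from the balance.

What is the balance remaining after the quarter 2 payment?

# | Opening | Interest | Payment | End bal
1 | $8,739.69 | $122.35 | $2,658.61 | $6,203.43
2 | $6,203.43 | $86.84 | $1,887.08 | $4,403.19

$4,403.19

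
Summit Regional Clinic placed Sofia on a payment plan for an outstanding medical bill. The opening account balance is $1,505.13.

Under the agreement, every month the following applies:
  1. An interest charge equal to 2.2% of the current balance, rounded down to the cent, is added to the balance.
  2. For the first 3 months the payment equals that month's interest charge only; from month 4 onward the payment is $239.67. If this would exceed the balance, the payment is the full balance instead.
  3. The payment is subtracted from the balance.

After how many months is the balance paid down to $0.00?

Month 1: $1,505.13 +$33.11 interest = $1,538.24; pay $33.11 → $1,505.13
Month 2: $1,505.13 +$33.11 interest = $1,538.24; pay $33.11 → $1,505.13
Month 3: $1,505.13 +$33.11 interest = $1,538.24; pay $33.11 → $1,505.13
Month 4: $1,505.13 +$33.11 interest = $1,538.24; pay $239.67 → $1,298.57
Month 5: $1,298.57 +$28.56 interest = $1,327.13; pay $239.67 → $1,087.46
Month 6: $1,087.46 +$23.92 interest = $1,111.38; pay $239.67 → $871.71
Month 7: $871.71 +$19.17 interest = $890.88; pay $239.67 → $651.21
Month 8: $651.21 +$14.32 interest = $665.53; pay $239.67 → $425.86
Month 9: $425.86 +$9.36 interest = $435.22; pay $239.67 → $195.55
Month 10: $195.55 +$4.30 interest = $199.85; pay $199.85 → $0.00
Balance reaches $0.00 in month 10.

10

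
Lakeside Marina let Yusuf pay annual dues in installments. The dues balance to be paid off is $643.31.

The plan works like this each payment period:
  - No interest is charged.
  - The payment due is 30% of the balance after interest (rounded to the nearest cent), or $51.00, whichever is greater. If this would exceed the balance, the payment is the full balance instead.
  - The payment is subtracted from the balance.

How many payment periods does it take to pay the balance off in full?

Payment period 1: opening $643.31; payment $192.99; balance $450.32
Payment period 2: opening $450.32; payment $135.10; balance $315.22
Payment period 3: opening $315.22; payment $94.57; balance $220.65
Payment period 4: opening $220.65; payment $66.20; balance $154.45
Payment period 5: opening $154.45; payment $51.00; balance $103.45
Payment period 6: opening $103.45; payment $51.00; balance $52.45
Payment period 7: opening $52.45; payment $51.00; balance $1.45
Payment period 8: opening $1.45; payment $1.45; balance $0.00
Balance reaches $0.00 in payment period 8.

8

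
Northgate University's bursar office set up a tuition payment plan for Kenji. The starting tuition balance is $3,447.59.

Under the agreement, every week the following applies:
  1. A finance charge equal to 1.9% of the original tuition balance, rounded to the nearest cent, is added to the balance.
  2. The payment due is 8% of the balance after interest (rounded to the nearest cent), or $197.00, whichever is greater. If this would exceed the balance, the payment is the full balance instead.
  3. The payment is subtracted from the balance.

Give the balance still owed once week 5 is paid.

$2,529.04

# | Opening | Interest | Payment | End bal
1 | $3,447.59 | $65.50 | $281.05 | $3,232.04
2 | $3,232.04 | $65.50 | $263.80 | $3,033.74
3 | $3,033.74 | $65.50 | $247.94 | $2,851.30
4 | $2,851.30 | $65.50 | $233.34 | $2,683.46
5 | $2,683.46 | $65.50 | $219.92 | $2,529.04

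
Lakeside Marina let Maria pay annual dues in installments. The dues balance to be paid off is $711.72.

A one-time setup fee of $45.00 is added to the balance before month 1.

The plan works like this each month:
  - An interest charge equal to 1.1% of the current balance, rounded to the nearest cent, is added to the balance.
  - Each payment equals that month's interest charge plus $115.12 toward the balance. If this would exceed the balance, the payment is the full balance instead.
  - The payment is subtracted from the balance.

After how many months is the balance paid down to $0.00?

7

Month 1: $756.72 +$8.32 interest = $765.04; pay $123.44 → $641.60
Month 2: $641.60 +$7.06 interest = $648.66; pay $122.18 → $526.48
Month 3: $526.48 +$5.79 interest = $532.27; pay $120.91 → $411.36
Month 4: $411.36 +$4.52 interest = $415.88; pay $119.64 → $296.24
Month 5: $296.24 +$3.26 interest = $299.50; pay $118.38 → $181.12
Month 6: $181.12 +$1.99 interest = $183.11; pay $117.11 → $66.00
Month 7: $66.00 +$0.73 interest = $66.73; pay $66.73 → $0.00
Balance reaches $0.00 in month 7.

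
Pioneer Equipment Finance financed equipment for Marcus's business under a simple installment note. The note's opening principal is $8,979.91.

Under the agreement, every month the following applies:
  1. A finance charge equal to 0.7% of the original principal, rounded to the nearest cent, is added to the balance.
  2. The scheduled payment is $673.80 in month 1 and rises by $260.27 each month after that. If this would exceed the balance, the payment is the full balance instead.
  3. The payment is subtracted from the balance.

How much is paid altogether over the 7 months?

Month 1: $8,979.91 +$62.86 interest = $9,042.77; pay $673.80 → $8,368.97
Month 2: $8,368.97 +$62.86 interest = $8,431.83; pay $934.07 → $7,497.76
Month 3: $7,497.76 +$62.86 interest = $7,560.62; pay $1,194.34 → $6,366.28
Month 4: $6,366.28 +$62.86 interest = $6,429.14; pay $1,454.61 → $4,974.53
Month 5: $4,974.53 +$62.86 interest = $5,037.39; pay $1,714.88 → $3,322.51
Month 6: $3,322.51 +$62.86 interest = $3,385.37; pay $1,975.15 → $1,410.22
Month 7: $1,410.22 +$62.86 interest = $1,473.08; pay $1,473.08 → $0.00
Total paid: $9,419.93

$9,419.93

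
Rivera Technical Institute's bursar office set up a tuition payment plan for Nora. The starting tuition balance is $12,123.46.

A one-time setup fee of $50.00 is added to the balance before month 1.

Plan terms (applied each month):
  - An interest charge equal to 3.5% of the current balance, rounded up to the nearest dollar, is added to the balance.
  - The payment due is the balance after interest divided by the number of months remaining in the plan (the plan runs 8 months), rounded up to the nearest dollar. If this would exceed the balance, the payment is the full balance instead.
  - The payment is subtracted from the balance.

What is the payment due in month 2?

$1,631.00

Month 1: opening $12,173.46; interest $427.00 → $12,600.46; payment $1,576.00; balance $11,024.46
Month 2: opening $11,024.46; interest $386.00 → $11,410.46; payment $1,631.00; balance $9,779.46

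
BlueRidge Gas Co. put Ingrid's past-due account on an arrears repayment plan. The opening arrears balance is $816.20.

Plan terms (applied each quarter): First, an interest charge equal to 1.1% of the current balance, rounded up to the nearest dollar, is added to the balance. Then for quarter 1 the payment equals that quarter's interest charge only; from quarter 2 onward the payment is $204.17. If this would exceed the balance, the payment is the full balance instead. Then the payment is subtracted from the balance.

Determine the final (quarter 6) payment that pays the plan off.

Quarter 1: opening $816.20; interest $9.00 → $825.20; payment $9.00; balance $816.20
Quarter 2: opening $816.20; interest $9.00 → $825.20; payment $204.17; balance $621.03
Quarter 3: opening $621.03; interest $7.00 → $628.03; payment $204.17; balance $423.86
Quarter 4: opening $423.86; interest $5.00 → $428.86; payment $204.17; balance $224.69
Quarter 5: opening $224.69; interest $3.00 → $227.69; payment $204.17; balance $23.52
Quarter 6: opening $23.52; interest $1.00 → $24.52; payment $24.52; balance $0.00

$24.52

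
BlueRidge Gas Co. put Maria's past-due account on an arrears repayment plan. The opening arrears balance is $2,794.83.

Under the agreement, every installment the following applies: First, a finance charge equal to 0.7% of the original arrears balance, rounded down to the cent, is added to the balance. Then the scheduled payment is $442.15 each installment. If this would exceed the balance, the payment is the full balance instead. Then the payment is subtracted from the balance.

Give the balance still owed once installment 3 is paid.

# | Opening | Interest | Payment | End bal
1 | $2,794.83 | $19.56 | $442.15 | $2,372.24
2 | $2,372.24 | $19.56 | $442.15 | $1,949.65
3 | $1,949.65 | $19.56 | $442.15 | $1,527.06

$1,527.06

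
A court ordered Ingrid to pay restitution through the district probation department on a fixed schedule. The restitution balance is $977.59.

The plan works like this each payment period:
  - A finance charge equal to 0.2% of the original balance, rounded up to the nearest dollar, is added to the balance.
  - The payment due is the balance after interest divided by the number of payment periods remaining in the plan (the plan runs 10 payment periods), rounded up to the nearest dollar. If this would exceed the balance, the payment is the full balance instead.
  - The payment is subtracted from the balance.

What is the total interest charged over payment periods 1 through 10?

Payment period 1: opening $977.59; interest $2.00 → $979.59; payment $98.00; balance $881.59
Payment period 2: opening $881.59; interest $2.00 → $883.59; payment $99.00; balance $784.59
Payment period 3: opening $784.59; interest $2.00 → $786.59; payment $99.00; balance $687.59
Payment period 4: opening $687.59; interest $2.00 → $689.59; payment $99.00; balance $590.59
Payment period 5: opening $590.59; interest $2.00 → $592.59; payment $99.00; balance $493.59
Payment period 6: opening $493.59; interest $2.00 → $495.59; payment $100.00; balance $395.59
Payment period 7: opening $395.59; interest $2.00 → $397.59; payment $100.00; balance $297.59
Payment period 8: opening $297.59; interest $2.00 → $299.59; payment $100.00; balance $199.59
Payment period 9: opening $199.59; interest $2.00 → $201.59; payment $101.00; balance $100.59
Payment period 10: opening $100.59; interest $2.00 → $102.59; payment $102.59; balance $0.00
Total interest: $2.00 + $2.00 + $2.00 + $2.00 + $2.00 + $2.00 + $2.00 + $2.00 + $2.00 + $2.00 = $20.00

$20.00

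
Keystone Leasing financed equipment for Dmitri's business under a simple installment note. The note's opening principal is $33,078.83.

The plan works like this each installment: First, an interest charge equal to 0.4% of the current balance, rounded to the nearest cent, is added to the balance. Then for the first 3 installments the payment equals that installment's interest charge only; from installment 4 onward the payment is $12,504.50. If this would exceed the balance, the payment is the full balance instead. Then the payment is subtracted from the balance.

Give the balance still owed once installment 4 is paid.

$20,706.65

# | Opening | Interest | Payment | End bal
1 | $33,078.83 | $132.32 | $132.32 | $33,078.83
2 | $33,078.83 | $132.32 | $132.32 | $33,078.83
3 | $33,078.83 | $132.32 | $132.32 | $33,078.83
4 | $33,078.83 | $132.32 | $12,504.50 | $20,706.65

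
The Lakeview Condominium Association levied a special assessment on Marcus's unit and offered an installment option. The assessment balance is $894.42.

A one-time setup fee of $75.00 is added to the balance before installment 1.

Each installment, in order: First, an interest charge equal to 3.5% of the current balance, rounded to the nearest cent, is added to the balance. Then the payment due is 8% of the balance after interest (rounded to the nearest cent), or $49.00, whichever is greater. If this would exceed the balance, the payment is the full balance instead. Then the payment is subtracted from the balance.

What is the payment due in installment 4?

Installment 1: $969.42 +$33.93 interest = $1,003.35; pay $80.27 → $923.08
Installment 2: $923.08 +$32.31 interest = $955.39; pay $76.43 → $878.96
Installment 3: $878.96 +$30.76 interest = $909.72; pay $72.78 → $836.94
Installment 4: $836.94 +$29.29 interest = $866.23; pay $69.30 → $796.93

$69.30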